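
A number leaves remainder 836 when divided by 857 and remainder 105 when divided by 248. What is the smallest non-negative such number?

Write x = 836 + 857·k. Then 857·k ≡ 105 − 836 ≡ 13 (mod 248).
Need 857⁻¹ mod 248. Extended Euclid on (248, 113):
248 = 2×113 + 22
113 = 5×22 + 3
22 = 7×3 + 1
3 = 3×1 + 0
Back-substitute:
1 = 22 − 7·3
1 = −7·113 + 36·22
1 = 36·248 − 79·113
857⁻¹ ≡ 169 (mod 248), so k ≡ 169·13 ≡ 213 (mod 248).
x = 836 + 857·213 = 183377.

183377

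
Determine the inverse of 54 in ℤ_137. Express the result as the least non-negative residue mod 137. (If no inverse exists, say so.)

Run Euclid on (137, 54):
137 = 2*54 + 29
54 = 1*29 + 25
29 = 1*25 + 4
25 = 6*4 + 1
4 = 4*1 + 0
Since gcd(54, 137) = 1, back-substitute to write 1 as a combination:
1 = 25 − 6·4
1 = −6·29 + 7·25
1 = 7·54 − 13·29
1 = −13·137 + 33·54
So 54·33 ≡ 1 (mod 137).

33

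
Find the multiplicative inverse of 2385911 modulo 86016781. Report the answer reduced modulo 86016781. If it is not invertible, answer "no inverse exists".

gcd(86016781, 2385911) by repeated division:
86016781 = 36·2385911 + 123985
2385911 = 19·123985 + 30196
123985 = 4·30196 + 3201
30196 = 9·3201 + 1387
3201 = 2·1387 + 427
1387 = 3·427 + 106
427 = 4·106 + 3
106 = 35·3 + 1
3 = 3·1 + 0
The gcd is 1. Working backward:
1 = 106 − 35·3
1 = −35·427 + 141·106
1 = 141·1387 − 458·427
1 = −458·3201 + 1057·1387
1 = 1057·30196 − 9971·3201
1 = −9971·123985 + 40941·30196
1 = 40941·2385911 − 787850·123985
1 = −787850·86016781 + 28403541·2385911
So 2385911·28403541 ≡ 1 (mod 86016781).

28403541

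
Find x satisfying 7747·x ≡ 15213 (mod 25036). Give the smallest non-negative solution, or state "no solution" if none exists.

16907

First find gcd(7747, 25036):
25036 = 3×7747 + 1795
7747 = 4×1795 + 567
1795 = 3×567 + 94
567 = 6×94 + 3
94 = 31×3 + 1
3 = 3×1 + 0
gcd = 1, so a unique solution mod 25036 exists.
Back-substitute for the Bézout coefficients:
1 = 94 − 31·3
1 = −31·567 + 187·94
1 = 187·1795 − 592·567
1 = −592·7747 + 2555·1795
1 = 2555·25036 − 8257·7747
So 7747·(-8257) ≡ 1 (mod 25036), giving 7747⁻¹ ≡ 16779.
x ≡ 7747⁻¹·15213 ≡ 16779·15213 ≡ 16907 (mod 25036).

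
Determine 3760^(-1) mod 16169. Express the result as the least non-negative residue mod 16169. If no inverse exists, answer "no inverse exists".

gcd(16169, 3760) by repeated division:
16169 = 4×3760 + 1129
3760 = 3×1129 + 373
1129 = 3×373 + 10
373 = 37×10 + 3
10 = 3×3 + 1
3 = 3×1 + 0
Since gcd(3760, 16169) = 1, back-substitute to write 1 as a combination:
1 = 10 − 3·3
1 = −3·373 + 112·10
1 = 112·1129 − 339·373
1 = −339·3760 + 1129·1129
1 = 1129·16169 − 4855·3760
Thus 3760·(-4855) ≡ 1 (mod 16169); reducing, -4855 mod 16169 = 11314.

11314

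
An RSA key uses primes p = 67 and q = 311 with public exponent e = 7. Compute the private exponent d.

2923

φ(n) = (p−1)(q−1) = 66·310 = 20460.
Need d with 7·d ≡ 1 (mod 20460). Apply the extended Euclidean algorithm:
20460 = 2922*7 + 6
7 = 1*6 + 1
6 = 6*1 + 0
Back-substitute:
1 = 7 − 6
1 = −20460 + 2923·7
So 7·2923 ≡ 1 (mod 20460), hence d = 2923.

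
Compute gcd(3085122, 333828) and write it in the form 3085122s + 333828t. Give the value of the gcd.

6

Euclidean algorithm:
3085122 = 9·333828 + 80670
333828 = 4·80670 + 11148
80670 = 7·11148 + 2634
11148 = 4·2634 + 612
2634 = 4·612 + 186
612 = 3·186 + 54
186 = 3·54 + 24
54 = 2·24 + 6
24 = 4·6 + 0
gcd(3085122, 333828) = 6.
Back-substituting:
6 = 54 − 2·24
6 = −2·186 + 7·54
6 = 7·612 − 23·186
6 = −23·2634 + 99·612
6 = 99·11148 − 419·2634
6 = −419·80670 + 3032·11148
6 = 3032·333828 − 12547·80670
6 = −12547·3085122 + 115955·333828
So 6 = (-12547)·3085122 + (115955)·333828.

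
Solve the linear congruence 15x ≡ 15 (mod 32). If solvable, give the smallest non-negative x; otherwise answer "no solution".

First find gcd(15, 32):
32 = 2*15 + 2
15 = 7*2 + 1
2 = 2*1 + 0
gcd = 1, so a unique solution mod 32 exists.
Back-substitute for the Bézout coefficients:
1 = 15 − 7·2
1 = −7·32 + 15·15
So 15·(15) ≡ 1 (mod 32), giving 15⁻¹ ≡ 15.
x ≡ 15⁻¹·15 ≡ 15·15 ≡ 1 (mod 32).

1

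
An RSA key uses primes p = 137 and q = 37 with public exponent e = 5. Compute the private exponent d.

3917

φ(n) = (p−1)(q−1) = 136·36 = 4896.
Need d with 5·d ≡ 1 (mod 4896). Apply the extended Euclidean algorithm:
4896 = 979·5 + 1
5 = 5·1 + 0
Back-substitute:
1 = 4896 − 979·5
So 5·(-979) ≡ 1 (mod 4896), hence d ≡ -979 ≡ 3917 (mod 4896).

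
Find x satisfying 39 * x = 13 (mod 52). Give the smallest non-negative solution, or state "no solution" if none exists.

First find gcd(39, 52):
52 = 1*39 + 13
39 = 3*13 + 0
gcd = 13 and 13 | 13, so solutions exist. Divide through by 13: 3x ≡ 1 (mod 4).
Now find 3⁻¹ mod 4:
4 = 1×3 + 1
3 = 3×1 + 0
Back-substitute:
1 = 4 − 3
So 3·(-1) ≡ 1 (mod 4), i.e. 3⁻¹ ≡ 3.
Then x ≡ 3·1 ≡ 3 (mod 4); the smallest non-negative solution is x = 3.

3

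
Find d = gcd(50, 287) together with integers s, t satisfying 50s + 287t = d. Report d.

Apply Euclid's algorithm to 287 and 50:
287 = 5·50 + 37
50 = 1·37 + 13
37 = 2·13 + 11
13 = 1·11 + 2
11 = 5·2 + 1
2 = 2·1 + 0
gcd(50, 287) = 1.
Back-substituting:
1 = 11 − 5·2
1 = −5·13 + 6·11
1 = 6·37 − 17·13
1 = −17·50 + 23·37
1 = 23·287 − 132·50
So 1 = (23)·287 + (-132)·50.

1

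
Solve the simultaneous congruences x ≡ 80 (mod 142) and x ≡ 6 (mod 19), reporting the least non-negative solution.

2210

Write x = 80 + 142·k. Then 142·k ≡ 6 − 80 ≡ 2 (mod 19).
Need 142⁻¹ mod 19. Extended Euclid on (19, 9):
19 = 2*9 + 1
9 = 9*1 + 0
Back-substitute:
1 = 19 − 2·9
142⁻¹ ≡ 17 (mod 19), so k ≡ 17·2 ≡ 15 (mod 19).
x = 80 + 142·15 = 2210.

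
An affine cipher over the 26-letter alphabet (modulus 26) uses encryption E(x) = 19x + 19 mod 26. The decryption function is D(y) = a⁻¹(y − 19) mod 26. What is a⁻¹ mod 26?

11

Run Euclid on (26, 19):
26 = 1·19 + 7
19 = 2·7 + 5
7 = 1·5 + 2
5 = 2·2 + 1
2 = 2·1 + 0
Since gcd(19, 26) = 1, back-substitute to write 1 as a combination:
1 = 5 − 2·2
1 = −2·7 + 3·5
1 = 3·19 − 8·7
1 = −8·26 + 11·19
So 19·11 ≡ 1 (mod 26).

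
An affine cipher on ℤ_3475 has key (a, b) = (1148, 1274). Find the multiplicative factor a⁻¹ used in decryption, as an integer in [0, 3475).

112

gcd(3475, 1148) by repeated division:
3475 = 3·1148 + 31
1148 = 37·31 + 1
31 = 31·1 + 0
gcd = 1, so the inverse exists. Back-substitute:
1 = 1148 − 37·31
1 = −37·3475 + 112·1148
So 1148·112 ≡ 1 (mod 3475).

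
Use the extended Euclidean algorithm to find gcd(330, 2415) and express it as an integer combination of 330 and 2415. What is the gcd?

Repeated division:
2415 = 7×330 + 105
330 = 3×105 + 15
105 = 7×15 + 0
gcd(330, 2415) = 15.
Back-substituting:
15 = 330 − 3·105
15 = −3·2415 + 22·330
So 15 = (-3)·2415 + (22)·330.

15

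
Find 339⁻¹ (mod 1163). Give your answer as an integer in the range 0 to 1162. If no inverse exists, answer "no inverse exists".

693

gcd(1163, 339) by repeated division:
1163 = 3*339 + 146
339 = 2*146 + 47
146 = 3*47 + 5
47 = 9*5 + 2
5 = 2*2 + 1
2 = 2*1 + 0
gcd = 1, so the inverse exists. Back-substitute:
1 = 5 − 2·2
1 = −2·47 + 19·5
1 = 19·146 − 59·47
1 = −59·339 + 137·146
1 = 137·1163 − 470·339
Thus 339·(-470) ≡ 1 (mod 1163); reducing, -470 mod 1163 = 693.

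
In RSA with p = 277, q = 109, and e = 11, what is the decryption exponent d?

16259

φ(n) = (p−1)(q−1) = 276·108 = 29808.
Need d with 11·d ≡ 1 (mod 29808). Apply the extended Euclidean algorithm:
29808 = 2709·11 + 9
11 = 1·9 + 2
9 = 4·2 + 1
2 = 2·1 + 0
Back-substitute:
1 = 9 − 4·2
1 = −4·11 + 5·9
1 = 5·29808 − 13549·11
So 11·(-13549) ≡ 1 (mod 29808), hence d ≡ -13549 ≡ 16259 (mod 29808).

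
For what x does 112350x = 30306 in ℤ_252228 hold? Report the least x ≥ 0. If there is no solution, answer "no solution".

24691

First find gcd(112350, 252228):
252228 = 2×112350 + 27528
112350 = 4×27528 + 2238
27528 = 12×2238 + 672
2238 = 3×672 + 222
672 = 3×222 + 6
222 = 37×6 + 0
gcd = 6 and 6 | 30306, so solutions exist. Divide through by 6: 18725x ≡ 5051 (mod 42038).
Now find 18725⁻¹ mod 42038:
42038 = 2·18725 + 4588
18725 = 4·4588 + 373
4588 = 12·373 + 112
373 = 3·112 + 37
112 = 3·37 + 1
37 = 37·1 + 0
Back-substitute:
1 = 112 − 3·37
1 = −3·373 + 10·112
1 = 10·4588 − 123·373
1 = −123·18725 + 502·4588
1 = 502·42038 − 1127·18725
So 18725·(-1127) ≡ 1 (mod 42038), i.e. 18725⁻¹ ≡ 40911.
Then x ≡ 40911·5051 ≡ 24691 (mod 42038); the smallest non-negative solution is x = 24691.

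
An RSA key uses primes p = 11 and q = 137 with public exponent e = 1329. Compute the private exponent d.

φ(n) = (p−1)(q−1) = 10·136 = 1360.
Need d with 1329·d ≡ 1 (mod 1360). Apply the extended Euclidean algorithm:
1360 = 1*1329 + 31
1329 = 42*31 + 27
31 = 1*27 + 4
27 = 6*4 + 3
4 = 1*3 + 1
3 = 3*1 + 0
Back-substitute:
1 = 4 − 3
1 = −27 + 7·4
1 = 7·31 − 8·27
1 = −8·1329 + 343·31
1 = 343·1360 − 351·1329
So 1329·(-351) ≡ 1 (mod 1360), hence d ≡ -351 ≡ 1009 (mod 1360).

1009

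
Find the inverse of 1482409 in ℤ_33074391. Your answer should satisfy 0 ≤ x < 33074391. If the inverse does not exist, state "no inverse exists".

7361350

gcd(33074391, 1482409) by repeated division:
33074391 = 22×1482409 + 461393
1482409 = 3×461393 + 98230
461393 = 4×98230 + 68473
98230 = 1×68473 + 29757
68473 = 2×29757 + 8959
29757 = 3×8959 + 2880
8959 = 3×2880 + 319
2880 = 9×319 + 9
319 = 35×9 + 4
9 = 2×4 + 1
4 = 4×1 + 0
gcd = 1, so the inverse exists. Back-substitute:
1 = 9 − 2·4
1 = −2·319 + 71·9
1 = 71·2880 − 641·319
1 = −641·8959 + 1994·2880
1 = 1994·29757 − 6623·8959
1 = −6623·68473 + 15240·29757
1 = 15240·98230 − 21863·68473
1 = −21863·461393 + 102692·98230
1 = 102692·1482409 − 329939·461393
1 = −329939·33074391 + 7361350·1482409
So 1482409·7361350 ≡ 1 (mod 33074391).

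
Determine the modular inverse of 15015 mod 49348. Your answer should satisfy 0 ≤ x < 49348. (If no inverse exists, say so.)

no inverse exists

Compute gcd(15015, 49348):
49348 = 3×15015 + 4303
15015 = 3×4303 + 2106
4303 = 2×2106 + 91
2106 = 23×91 + 13
91 = 7×13 + 0
Since gcd = 13 > 1, 15015 is not a unit mod 49348.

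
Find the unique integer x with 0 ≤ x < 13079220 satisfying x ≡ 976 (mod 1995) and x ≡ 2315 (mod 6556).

Write x = 976 + 1995·k. Then 1995·k ≡ 2315 − 976 ≡ 1339 (mod 6556).
Need 1995⁻¹ mod 6556. Extended Euclid on (6556, 1995):
6556 = 3×1995 + 571
1995 = 3×571 + 282
571 = 2×282 + 7
282 = 40×7 + 2
7 = 3×2 + 1
2 = 2×1 + 0
Back-substitute:
1 = 7 − 3·2
1 = −3·282 + 121·7
1 = 121·571 − 245·282
1 = −245·1995 + 856·571
1 = 856·6556 − 2813·1995
1995⁻¹ ≡ 3743 (mod 6556), so k ≡ 3743·1339 ≡ 3093 (mod 6556).
x = 976 + 1995·3093 = 6171511.

6171511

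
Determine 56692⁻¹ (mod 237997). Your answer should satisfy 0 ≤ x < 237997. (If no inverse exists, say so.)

214937

Run Euclid on (237997, 56692):
237997 = 4·56692 + 11229
56692 = 5·11229 + 547
11229 = 20·547 + 289
547 = 1·289 + 258
289 = 1·258 + 31
258 = 8·31 + 10
31 = 3·10 + 1
10 = 10·1 + 0
The gcd is 1. Working backward:
1 = 31 − 3·10
1 = −3·258 + 25·31
1 = 25·289 − 28·258
1 = −28·547 + 53·289
1 = 53·11229 − 1088·547
1 = −1088·56692 + 5493·11229
1 = 5493·237997 − 23060·56692
Thus 56692·(-23060) ≡ 1 (mod 237997); reducing, -23060 mod 237997 = 214937.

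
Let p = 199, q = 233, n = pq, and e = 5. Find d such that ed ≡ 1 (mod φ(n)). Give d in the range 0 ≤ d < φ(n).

φ(n) = (p−1)(q−1) = 198·232 = 45936.
Need d with 5·d ≡ 1 (mod 45936). Apply the extended Euclidean algorithm:
45936 = 9187×5 + 1
5 = 5×1 + 0
Back-substitute:
1 = 45936 − 9187·5
So 5·(-9187) ≡ 1 (mod 45936), hence d ≡ -9187 ≡ 36749 (mod 45936).

36749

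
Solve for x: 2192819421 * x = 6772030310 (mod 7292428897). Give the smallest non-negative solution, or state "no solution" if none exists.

gcd(2192819421, 7292428897):
7292428897 = 3·2192819421 + 713970634
2192819421 = 3·713970634 + 50907519
713970634 = 14·50907519 + 1265368
50907519 = 40·1265368 + 292799
1265368 = 4·292799 + 94172
292799 = 3·94172 + 10283
94172 = 9·10283 + 1625
10283 = 6·1625 + 533
1625 = 3·533 + 26
533 = 20·26 + 13
26 = 2·13 + 0
gcd = 13, but 13 ∤ 6772030310, so the congruence has no solution.

no solution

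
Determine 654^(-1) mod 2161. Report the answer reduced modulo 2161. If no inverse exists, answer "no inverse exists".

Run Euclid on (2161, 654):
2161 = 3*654 + 199
654 = 3*199 + 57
199 = 3*57 + 28
57 = 2*28 + 1
28 = 28*1 + 0
gcd = 1, so the inverse exists. Back-substitute:
1 = 57 − 2·28
1 = −2·199 + 7·57
1 = 7·654 − 23·199
1 = −23·2161 + 76·654
So 654·76 ≡ 1 (mod 2161).

76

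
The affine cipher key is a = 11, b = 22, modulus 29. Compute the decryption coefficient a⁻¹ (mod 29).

Extended Euclidean algorithm:
29 = 2*11 + 7
11 = 1*7 + 4
7 = 1*4 + 3
4 = 1*3 + 1
3 = 3*1 + 0
gcd = 1, so the inverse exists. Back-substitute:
1 = 4 − 3
1 = −7 + 2·4
1 = 2·11 − 3·7
1 = −3·29 + 8·11
So 11·8 ≡ 1 (mod 29).

8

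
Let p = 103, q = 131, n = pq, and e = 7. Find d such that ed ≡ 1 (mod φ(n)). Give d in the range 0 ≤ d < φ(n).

5683

φ(n) = (p−1)(q−1) = 102·130 = 13260.
Need d with 7·d ≡ 1 (mod 13260). Apply the extended Euclidean algorithm:
13260 = 1894*7 + 2
7 = 3*2 + 1
2 = 2*1 + 0
Back-substitute:
1 = 7 − 3·2
1 = −3·13260 + 5683·7
So 7·5683 ≡ 1 (mod 13260), hence d = 5683.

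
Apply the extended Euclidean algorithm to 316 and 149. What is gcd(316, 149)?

Apply Euclid's algorithm to 316 and 149:
316 = 2×149 + 18
149 = 8×18 + 5
18 = 3×5 + 3
5 = 1×3 + 2
3 = 1×2 + 1
2 = 2×1 + 0
gcd(316, 149) = 1.
Express as a combination:
1 = 3 − 2
1 = −5 + 2·3
1 = 2·18 − 7·5
1 = −7·149 + 58·18
1 = 58·316 − 123·149
So 1 = (58)·316 + (-123)·149.

1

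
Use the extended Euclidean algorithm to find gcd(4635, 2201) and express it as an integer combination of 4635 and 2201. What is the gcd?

Euclidean algorithm:
4635 = 2*2201 + 233
2201 = 9*233 + 104
233 = 2*104 + 25
104 = 4*25 + 4
25 = 6*4 + 1
4 = 4*1 + 0
gcd(4635, 2201) = 1.
Express as a combination:
1 = 25 − 6·4
1 = −6·104 + 25·25
1 = 25·233 − 56·104
1 = −56·2201 + 529·233
1 = 529·4635 − 1114·2201
So 1 = (529)·4635 + (-1114)·2201.

1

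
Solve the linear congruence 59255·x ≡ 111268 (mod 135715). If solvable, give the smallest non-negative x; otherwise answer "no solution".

no solution

gcd(59255, 135715):
135715 = 2·59255 + 17205
59255 = 3·17205 + 7640
17205 = 2·7640 + 1925
7640 = 3·1925 + 1865
1925 = 1·1865 + 60
1865 = 31·60 + 5
60 = 12·5 + 0
gcd = 5, but 5 ∤ 111268, so the congruence has no solution.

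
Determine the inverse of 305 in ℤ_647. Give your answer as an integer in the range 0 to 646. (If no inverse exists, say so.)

577

Run Euclid on (647, 305):
647 = 2·305 + 37
305 = 8·37 + 9
37 = 4·9 + 1
9 = 9·1 + 0
gcd = 1, so the inverse exists. Back-substitute:
1 = 37 − 4·9
1 = −4·305 + 33·37
1 = 33·647 − 70·305
So 305·(-70) ≡ 1 (mod 647), and -70 ≡ 577 (mod 647).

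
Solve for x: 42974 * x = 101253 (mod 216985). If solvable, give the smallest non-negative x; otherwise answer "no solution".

First find gcd(42974, 216985):
216985 = 5×42974 + 2115
42974 = 20×2115 + 674
2115 = 3×674 + 93
674 = 7×93 + 23
93 = 4×23 + 1
23 = 23×1 + 0
gcd = 1, so a unique solution mod 216985 exists.
Back-substitute for the Bézout coefficients:
1 = 93 − 4·23
1 = −4·674 + 29·93
1 = 29·2115 − 91·674
1 = −91·42974 + 1849·2115
1 = 1849·216985 − 9336·42974
So 42974·(-9336) ≡ 1 (mod 216985), giving 42974⁻¹ ≡ 207649.
x ≡ 42974⁻¹·101253 ≡ 207649·101253 ≡ 105637 (mod 216985).

105637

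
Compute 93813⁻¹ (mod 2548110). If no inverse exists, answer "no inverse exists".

Compute gcd(93813, 2548110):
2548110 = 27×93813 + 15159
93813 = 6×15159 + 2859
15159 = 5×2859 + 864
2859 = 3×864 + 267
864 = 3×267 + 63
267 = 4×63 + 15
63 = 4×15 + 3
15 = 5×3 + 0
gcd(93813, 2548110) = 3 ≠ 1, so 93813 has no multiplicative inverse modulo 2548110.

no inverse exists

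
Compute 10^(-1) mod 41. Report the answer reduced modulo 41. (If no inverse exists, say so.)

37

Extended Euclidean algorithm:
41 = 4×10 + 1
10 = 10×1 + 0
gcd = 1, so the inverse exists. Back-substitute:
1 = 41 − 4·10
Hence 10⁻¹ ≡ -4 ≡ 37 (mod 41).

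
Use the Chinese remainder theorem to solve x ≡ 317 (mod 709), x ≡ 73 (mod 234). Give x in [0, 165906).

Write x = 317 + 709·k. Then 709·k ≡ 73 − 317 ≡ 224 (mod 234).
Need 709⁻¹ mod 234. Extended Euclid on (234, 7):
234 = 33*7 + 3
7 = 2*3 + 1
3 = 3*1 + 0
Back-substitute:
1 = 7 − 2·3
1 = −2·234 + 67·7
709⁻¹ ≡ 67 (mod 234), so k ≡ 67·224 ≡ 32 (mod 234).
x = 317 + 709·32 = 23005.

23005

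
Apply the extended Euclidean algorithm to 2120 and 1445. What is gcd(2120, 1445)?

Apply Euclid's algorithm to 2120 and 1445:
2120 = 1·1445 + 675
1445 = 2·675 + 95
675 = 7·95 + 10
95 = 9·10 + 5
10 = 2·5 + 0
gcd(2120, 1445) = 5.
Back-substituting:
5 = 95 − 9·10
5 = −9·675 + 64·95
5 = 64·1445 − 137·675
5 = −137·2120 + 201·1445
So 5 = (-137)·2120 + (201)·1445.

5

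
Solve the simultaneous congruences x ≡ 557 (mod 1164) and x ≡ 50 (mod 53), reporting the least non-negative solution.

Write x = 557 + 1164·k. Then 1164·k ≡ 50 − 557 ≡ 23 (mod 53).
Need 1164⁻¹ mod 53. Extended Euclid on (53, 51):
53 = 1×51 + 2
51 = 25×2 + 1
2 = 2×1 + 0
Back-substitute:
1 = 51 − 25·2
1 = −25·53 + 26·51
1164⁻¹ ≡ 26 (mod 53), so k ≡ 26·23 ≡ 15 (mod 53).
x = 557 + 1164·15 = 18017.

18017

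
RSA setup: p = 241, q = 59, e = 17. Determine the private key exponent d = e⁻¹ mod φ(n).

φ(n) = (p−1)(q−1) = 240·58 = 13920.
Need d with 17·d ≡ 1 (mod 13920). Apply the extended Euclidean algorithm:
13920 = 818×17 + 14
17 = 1×14 + 3
14 = 4×3 + 2
3 = 1×2 + 1
2 = 2×1 + 0
Back-substitute:
1 = 3 − 2
1 = −14 + 5·3
1 = 5·17 − 6·14
1 = −6·13920 + 4913·17
So 17·4913 ≡ 1 (mod 13920), hence d = 4913.

4913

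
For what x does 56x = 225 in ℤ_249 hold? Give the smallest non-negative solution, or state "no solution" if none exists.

213

First find gcd(56, 249):
249 = 4·56 + 25
56 = 2·25 + 6
25 = 4·6 + 1
6 = 6·1 + 0
gcd = 1, so a unique solution mod 249 exists.
Back-substitute for the Bézout coefficients:
1 = 25 − 4·6
1 = −4·56 + 9·25
1 = 9·249 − 40·56
So 56·(-40) ≡ 1 (mod 249), giving 56⁻¹ ≡ 209.
x ≡ 56⁻¹·225 ≡ 209·225 ≡ 213 (mod 249).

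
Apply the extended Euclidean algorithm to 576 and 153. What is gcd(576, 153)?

Euclidean algorithm:
576 = 3×153 + 117
153 = 1×117 + 36
117 = 3×36 + 9
36 = 4×9 + 0
gcd(576, 153) = 9.
Express as a combination:
9 = 117 − 3·36
9 = −3·153 + 4·117
9 = 4·576 − 15·153
So 9 = (4)·576 + (-15)·153.

9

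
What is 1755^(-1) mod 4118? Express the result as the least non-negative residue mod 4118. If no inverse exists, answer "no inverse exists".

3163

Extended Euclidean algorithm:
4118 = 2·1755 + 608
1755 = 2·608 + 539
608 = 1·539 + 69
539 = 7·69 + 56
69 = 1·56 + 13
56 = 4·13 + 4
13 = 3·4 + 1
4 = 4·1 + 0
Since gcd(1755, 4118) = 1, back-substitute to write 1 as a combination:
1 = 13 − 3·4
1 = −3·56 + 13·13
1 = 13·69 − 16·56
1 = −16·539 + 125·69
1 = 125·608 − 141·539
1 = −141·1755 + 407·608
1 = 407·4118 − 955·1755
So 1755·(-955) ≡ 1 (mod 4118), and -955 ≡ 3163 (mod 4118).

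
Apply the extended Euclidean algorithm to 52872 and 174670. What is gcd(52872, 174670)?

Euclidean algorithm:
174670 = 3·52872 + 16054
52872 = 3·16054 + 4710
16054 = 3·4710 + 1924
4710 = 2·1924 + 862
1924 = 2·862 + 200
862 = 4·200 + 62
200 = 3·62 + 14
62 = 4·14 + 6
14 = 2·6 + 2
6 = 3·2 + 0
gcd(52872, 174670) = 2.
Back-substituting:
2 = 14 − 2·6
2 = −2·62 + 9·14
2 = 9·200 − 29·62
2 = −29·862 + 125·200
2 = 125·1924 − 279·862
2 = −279·4710 + 683·1924
2 = 683·16054 − 2328·4710
2 = −2328·52872 + 7667·16054
2 = 7667·174670 − 25329·52872
So 2 = (7667)·174670 + (-25329)·52872.

2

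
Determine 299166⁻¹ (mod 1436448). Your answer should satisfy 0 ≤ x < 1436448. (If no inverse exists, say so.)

Compute gcd(299166, 1436448):
1436448 = 4·299166 + 239784
299166 = 1·239784 + 59382
239784 = 4·59382 + 2256
59382 = 26·2256 + 726
2256 = 3·726 + 78
726 = 9·78 + 24
78 = 3·24 + 6
24 = 4·6 + 0
gcd(299166, 1436448) = 6 ≠ 1, so 299166 has no multiplicative inverse modulo 1436448.

no inverse exists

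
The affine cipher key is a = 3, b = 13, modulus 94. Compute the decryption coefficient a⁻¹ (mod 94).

63

Run Euclid on (94, 3):
94 = 31·3 + 1
3 = 3·1 + 0
The gcd is 1. Working backward:
1 = 94 − 31·3
Thus 3·(-31) ≡ 1 (mod 94); reducing, -31 mod 94 = 63.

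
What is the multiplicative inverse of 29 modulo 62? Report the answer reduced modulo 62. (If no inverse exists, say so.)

Apply the Euclidean algorithm to 62 and 29:
62 = 2×29 + 4
29 = 7×4 + 1
4 = 4×1 + 0
gcd = 1, so the inverse exists. Back-substitute:
1 = 29 − 7·4
1 = −7·62 + 15·29
So 29·15 ≡ 1 (mod 62).

15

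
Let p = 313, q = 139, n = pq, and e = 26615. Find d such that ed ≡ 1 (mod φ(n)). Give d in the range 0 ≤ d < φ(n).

29975

φ(n) = (p−1)(q−1) = 312·138 = 43056.
Need d with 26615·d ≡ 1 (mod 43056). Apply the extended Euclidean algorithm:
43056 = 1×26615 + 16441
26615 = 1×16441 + 10174
16441 = 1×10174 + 6267
10174 = 1×6267 + 3907
6267 = 1×3907 + 2360
3907 = 1×2360 + 1547
2360 = 1×1547 + 813
1547 = 1×813 + 734
813 = 1×734 + 79
734 = 9×79 + 23
79 = 3×23 + 10
23 = 2×10 + 3
10 = 3×3 + 1
3 = 3×1 + 0
Back-substitute:
1 = 10 − 3·3
1 = −3·23 + 7·10
1 = 7·79 − 24·23
1 = −24·734 + 223·79
1 = 223·813 − 247·734
1 = −247·1547 + 470·813
1 = 470·2360 − 717·1547
1 = −717·3907 + 1187·2360
1 = 1187·6267 − 1904·3907
1 = −1904·10174 + 3091·6267
1 = 3091·16441 − 4995·10174
1 = −4995·26615 + 8086·16441
1 = 8086·43056 − 13081·26615
So 26615·(-13081) ≡ 1 (mod 43056), hence d ≡ -13081 ≡ 29975 (mod 43056).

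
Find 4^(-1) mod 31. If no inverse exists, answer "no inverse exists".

Run Euclid on (31, 4):
31 = 7×4 + 3
4 = 1×3 + 1
3 = 3×1 + 0
Since gcd(4, 31) = 1, back-substitute to write 1 as a combination:
1 = 4 − 3
1 = −31 + 8·4
So 4·8 ≡ 1 (mod 31).

8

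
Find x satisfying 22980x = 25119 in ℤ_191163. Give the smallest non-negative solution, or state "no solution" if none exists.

45812

First find gcd(22980, 191163):
191163 = 8·22980 + 7323
22980 = 3·7323 + 1011
7323 = 7·1011 + 246
1011 = 4·246 + 27
246 = 9·27 + 3
27 = 9·3 + 0
gcd = 3 and 3 | 25119, so solutions exist. Divide through by 3: 7660x ≡ 8373 (mod 63721).
Now find 7660⁻¹ mod 63721:
63721 = 8*7660 + 2441
7660 = 3*2441 + 337
2441 = 7*337 + 82
337 = 4*82 + 9
82 = 9*9 + 1
9 = 9*1 + 0
Back-substitute:
1 = 82 − 9·9
1 = −9·337 + 37·82
1 = 37·2441 − 268·337
1 = −268·7660 + 841·2441
1 = 841·63721 − 6996·7660
So 7660·(-6996) ≡ 1 (mod 63721), i.e. 7660⁻¹ ≡ 56725.
Then x ≡ 56725·8373 ≡ 45812 (mod 63721); the smallest non-negative solution is x = 45812.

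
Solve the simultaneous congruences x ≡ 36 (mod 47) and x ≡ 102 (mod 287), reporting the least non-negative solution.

4407

Write x = 36 + 47·k. Then 47·k ≡ 102 − 36 ≡ 66 (mod 287).
Need 47⁻¹ mod 287. Extended Euclid on (287, 47):
287 = 6·47 + 5
47 = 9·5 + 2
5 = 2·2 + 1
2 = 2·1 + 0
Back-substitute:
1 = 5 − 2·2
1 = −2·47 + 19·5
1 = 19·287 − 116·47
47⁻¹ ≡ 171 (mod 287), so k ≡ 171·66 ≡ 93 (mod 287).
x = 36 + 47·93 = 4407.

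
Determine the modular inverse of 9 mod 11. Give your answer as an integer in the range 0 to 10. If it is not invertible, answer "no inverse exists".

5

Apply the Euclidean algorithm to 11 and 9:
11 = 1×9 + 2
9 = 4×2 + 1
2 = 2×1 + 0
The gcd is 1. Working backward:
1 = 9 − 4·2
1 = −4·11 + 5·9
So 9·5 ≡ 1 (mod 11).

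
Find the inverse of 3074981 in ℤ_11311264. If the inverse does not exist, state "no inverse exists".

8565869

Run Euclid on (11311264, 3074981):
11311264 = 3×3074981 + 2086321
3074981 = 1×2086321 + 988660
2086321 = 2×988660 + 109001
988660 = 9×109001 + 7651
109001 = 14×7651 + 1887
7651 = 4×1887 + 103
1887 = 18×103 + 33
103 = 3×33 + 4
33 = 8×4 + 1
4 = 4×1 + 0
Since gcd(3074981, 11311264) = 1, back-substitute to write 1 as a combination:
1 = 33 − 8·4
1 = −8·103 + 25·33
1 = 25·1887 − 458·103
1 = −458·7651 + 1857·1887
1 = 1857·109001 − 26456·7651
1 = −26456·988660 + 239961·109001
1 = 239961·2086321 − 506378·988660
1 = −506378·3074981 + 746339·2086321
1 = 746339·11311264 − 2745395·3074981
So 3074981·(-2745395) ≡ 1 (mod 11311264), and -2745395 ≡ 8565869 (mod 11311264).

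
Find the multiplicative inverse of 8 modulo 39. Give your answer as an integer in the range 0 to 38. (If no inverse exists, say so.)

5

Extended Euclidean algorithm:
39 = 4*8 + 7
8 = 1*7 + 1
7 = 7*1 + 0
Since gcd(8, 39) = 1, back-substitute to write 1 as a combination:
1 = 8 − 7
1 = −39 + 5·8
So 8·5 ≡ 1 (mod 39).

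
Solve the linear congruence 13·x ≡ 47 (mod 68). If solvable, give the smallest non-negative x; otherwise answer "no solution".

35

First find gcd(13, 68):
68 = 5*13 + 3
13 = 4*3 + 1
3 = 3*1 + 0
gcd = 1, so a unique solution mod 68 exists.
Back-substitute for the Bézout coefficients:
1 = 13 − 4·3
1 = −4·68 + 21·13
So 13·(21) ≡ 1 (mod 68), giving 13⁻¹ ≡ 21.
x ≡ 13⁻¹·47 ≡ 21·47 ≡ 35 (mod 68).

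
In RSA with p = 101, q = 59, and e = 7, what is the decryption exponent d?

4143

φ(n) = (p−1)(q−1) = 100·58 = 5800.
Need d with 7·d ≡ 1 (mod 5800). Apply the extended Euclidean algorithm:
5800 = 828*7 + 4
7 = 1*4 + 3
4 = 1*3 + 1
3 = 3*1 + 0
Back-substitute:
1 = 4 − 3
1 = −7 + 2·4
1 = 2·5800 − 1657·7
So 7·(-1657) ≡ 1 (mod 5800), hence d ≡ -1657 ≡ 4143 (mod 5800).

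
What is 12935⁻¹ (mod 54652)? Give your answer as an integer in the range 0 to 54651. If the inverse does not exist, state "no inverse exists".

no inverse exists

Euclidean algorithm on 54652, 12935:
54652 = 4*12935 + 2912
12935 = 4*2912 + 1287
2912 = 2*1287 + 338
1287 = 3*338 + 273
338 = 1*273 + 65
273 = 4*65 + 13
65 = 5*13 + 0
Since gcd = 13 > 1, 12935 is not a unit mod 54652.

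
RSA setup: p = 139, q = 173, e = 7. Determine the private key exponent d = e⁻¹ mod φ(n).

φ(n) = (p−1)(q−1) = 138·172 = 23736.
Need d with 7·d ≡ 1 (mod 23736). Apply the extended Euclidean algorithm:
23736 = 3390·7 + 6
7 = 1·6 + 1
6 = 6·1 + 0
Back-substitute:
1 = 7 − 6
1 = −23736 + 3391·7
So 7·3391 ≡ 1 (mod 23736), hence d = 3391.

3391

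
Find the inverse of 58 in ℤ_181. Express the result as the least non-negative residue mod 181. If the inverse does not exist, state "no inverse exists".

Apply the Euclidean algorithm to 181 and 58:
181 = 3×58 + 7
58 = 8×7 + 2
7 = 3×2 + 1
2 = 2×1 + 0
gcd = 1, so the inverse exists. Back-substitute:
1 = 7 − 3·2
1 = −3·58 + 25·7
1 = 25·181 − 78·58
Hence 58⁻¹ ≡ -78 ≡ 103 (mod 181).

103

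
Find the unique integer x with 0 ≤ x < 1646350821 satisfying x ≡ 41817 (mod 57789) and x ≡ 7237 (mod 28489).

1495736715

Write x = 41817 + 57789·k. Then 57789·k ≡ 7237 − 41817 ≡ 22398 (mod 28489).
Need 57789⁻¹ mod 28489. Extended Euclid on (28489, 811):
28489 = 35·811 + 104
811 = 7·104 + 83
104 = 1·83 + 21
83 = 3·21 + 20
21 = 1·20 + 1
20 = 20·1 + 0
Back-substitute:
1 = 21 − 20
1 = −83 + 4·21
1 = 4·104 − 5·83
1 = −5·811 + 39·104
1 = 39·28489 − 1370·811
57789⁻¹ ≡ 27119 (mod 28489), so k ≡ 27119·22398 ≡ 25882 (mod 28489).
x = 41817 + 57789·25882 = 1495736715.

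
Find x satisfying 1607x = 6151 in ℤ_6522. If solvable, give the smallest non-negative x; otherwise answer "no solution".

779

First find gcd(1607, 6522):
6522 = 4*1607 + 94
1607 = 17*94 + 9
94 = 10*9 + 4
9 = 2*4 + 1
4 = 4*1 + 0
gcd = 1, so a unique solution mod 6522 exists.
Back-substitute for the Bézout coefficients:
1 = 9 − 2·4
1 = −2·94 + 21·9
1 = 21·1607 − 359·94
1 = −359·6522 + 1457·1607
So 1607·(1457) ≡ 1 (mod 6522), giving 1607⁻¹ ≡ 1457.
x ≡ 1607⁻¹·6151 ≡ 1457·6151 ≡ 779 (mod 6522).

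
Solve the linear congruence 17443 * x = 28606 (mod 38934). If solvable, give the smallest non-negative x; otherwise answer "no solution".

First find gcd(17443, 38934):
38934 = 2·17443 + 4048
17443 = 4·4048 + 1251
4048 = 3·1251 + 295
1251 = 4·295 + 71
295 = 4·71 + 11
71 = 6·11 + 5
11 = 2·5 + 1
5 = 5·1 + 0
gcd = 1, so a unique solution mod 38934 exists.
Back-substitute for the Bézout coefficients:
1 = 11 − 2·5
1 = −2·71 + 13·11
1 = 13·295 − 54·71
1 = −54·1251 + 229·295
1 = 229·4048 − 741·1251
1 = −741·17443 + 3193·4048
1 = 3193·38934 − 7127·17443
So 17443·(-7127) ≡ 1 (mod 38934), giving 17443⁻¹ ≡ 31807.
x ≡ 17443⁻¹·28606 ≡ 31807·28606 ≡ 22396 (mod 38934).

22396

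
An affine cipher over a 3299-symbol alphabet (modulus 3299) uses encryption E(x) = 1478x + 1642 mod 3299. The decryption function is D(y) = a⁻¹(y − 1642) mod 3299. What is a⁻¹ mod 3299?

2770

Extended Euclidean algorithm:
3299 = 2·1478 + 343
1478 = 4·343 + 106
343 = 3·106 + 25
106 = 4·25 + 6
25 = 4·6 + 1
6 = 6·1 + 0
The gcd is 1. Working backward:
1 = 25 − 4·6
1 = −4·106 + 17·25
1 = 17·343 − 55·106
1 = −55·1478 + 237·343
1 = 237·3299 − 529·1478
So 1478·(-529) ≡ 1 (mod 3299), and -529 ≡ 2770 (mod 3299).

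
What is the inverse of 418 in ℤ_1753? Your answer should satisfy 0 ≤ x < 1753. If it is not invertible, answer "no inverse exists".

541

Apply the Euclidean algorithm to 1753 and 418:
1753 = 4*418 + 81
418 = 5*81 + 13
81 = 6*13 + 3
13 = 4*3 + 1
3 = 3*1 + 0
Since gcd(418, 1753) = 1, back-substitute to write 1 as a combination:
1 = 13 − 4·3
1 = −4·81 + 25·13
1 = 25·418 − 129·81
1 = −129·1753 + 541·418
So 418·541 ≡ 1 (mod 1753).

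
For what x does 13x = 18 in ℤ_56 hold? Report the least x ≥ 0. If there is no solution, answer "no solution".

First find gcd(13, 56):
56 = 4·13 + 4
13 = 3·4 + 1
4 = 4·1 + 0
gcd = 1, so a unique solution mod 56 exists.
Back-substitute for the Bézout coefficients:
1 = 13 − 3·4
1 = −3·56 + 13·13
So 13·(13) ≡ 1 (mod 56), giving 13⁻¹ ≡ 13.
x ≡ 13⁻¹·18 ≡ 13·18 ≡ 10 (mod 56).

10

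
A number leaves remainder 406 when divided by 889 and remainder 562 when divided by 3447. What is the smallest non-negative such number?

Write x = 406 + 889·k. Then 889·k ≡ 562 − 406 ≡ 156 (mod 3447).
Need 889⁻¹ mod 3447. Extended Euclid on (3447, 889):
3447 = 3×889 + 780
889 = 1×780 + 109
780 = 7×109 + 17
109 = 6×17 + 7
17 = 2×7 + 3
7 = 2×3 + 1
3 = 3×1 + 0
Back-substitute:
1 = 7 − 2·3
1 = −2·17 + 5·7
1 = 5·109 − 32·17
1 = −32·780 + 229·109
1 = 229·889 − 261·780
1 = −261·3447 + 1012·889
889⁻¹ ≡ 1012 (mod 3447), so k ≡ 1012·156 ≡ 2757 (mod 3447).
x = 406 + 889·2757 = 2451379.

2451379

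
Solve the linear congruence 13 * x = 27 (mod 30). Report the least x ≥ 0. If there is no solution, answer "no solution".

9

First find gcd(13, 30):
30 = 2×13 + 4
13 = 3×4 + 1
4 = 4×1 + 0
gcd = 1, so a unique solution mod 30 exists.
Back-substitute for the Bézout coefficients:
1 = 13 − 3·4
1 = −3·30 + 7·13
So 13·(7) ≡ 1 (mod 30), giving 13⁻¹ ≡ 7.
x ≡ 13⁻¹·27 ≡ 7·27 ≡ 9 (mod 30).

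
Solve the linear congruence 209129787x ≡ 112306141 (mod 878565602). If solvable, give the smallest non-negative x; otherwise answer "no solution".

166208301

First find gcd(209129787, 878565602):
878565602 = 4×209129787 + 42046454
209129787 = 4×42046454 + 40943971
42046454 = 1×40943971 + 1102483
40943971 = 37×1102483 + 152100
1102483 = 7×152100 + 37783
152100 = 4×37783 + 968
37783 = 39×968 + 31
968 = 31×31 + 7
31 = 4×7 + 3
7 = 2×3 + 1
3 = 3×1 + 0
gcd = 1, so a unique solution mod 878565602 exists.
Back-substitute for the Bézout coefficients:
1 = 7 − 2·3
1 = −2·31 + 9·7
1 = 9·968 − 281·31
1 = −281·37783 + 10968·968
1 = 10968·152100 − 44153·37783
1 = −44153·1102483 + 320039·152100
1 = 320039·40943971 − 11885596·1102483
1 = −11885596·42046454 + 12205635·40943971
1 = 12205635·209129787 − 60708136·42046454
1 = −60708136·878565602 + 255038179·209129787
So 209129787·(255038179) ≡ 1 (mod 878565602), giving 209129787⁻¹ ≡ 255038179.
x ≡ 209129787⁻¹·112306141 ≡ 255038179·112306141 ≡ 166208301 (mod 878565602).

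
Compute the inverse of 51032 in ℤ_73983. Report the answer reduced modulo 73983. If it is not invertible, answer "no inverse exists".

Apply the Euclidean algorithm to 73983 and 51032:
73983 = 1*51032 + 22951
51032 = 2*22951 + 5130
22951 = 4*5130 + 2431
5130 = 2*2431 + 268
2431 = 9*268 + 19
268 = 14*19 + 2
19 = 9*2 + 1
2 = 2*1 + 0
The gcd is 1. Working backward:
1 = 19 − 9·2
1 = −9·268 + 127·19
1 = 127·2431 − 1152·268
1 = −1152·5130 + 2431·2431
1 = 2431·22951 − 10876·5130
1 = −10876·51032 + 24183·22951
1 = 24183·73983 − 35059·51032
Thus 51032·(-35059) ≡ 1 (mod 73983); reducing, -35059 mod 73983 = 38924.

38924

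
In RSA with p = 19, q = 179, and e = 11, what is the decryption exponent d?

φ(n) = (p−1)(q−1) = 18·178 = 3204.
Need d with 11·d ≡ 1 (mod 3204). Apply the extended Euclidean algorithm:
3204 = 291·11 + 3
11 = 3·3 + 2
3 = 1·2 + 1
2 = 2·1 + 0
Back-substitute:
1 = 3 − 2
1 = −11 + 4·3
1 = 4·3204 − 1165·11
So 11·(-1165) ≡ 1 (mod 3204), hence d ≡ -1165 ≡ 2039 (mod 3204).

2039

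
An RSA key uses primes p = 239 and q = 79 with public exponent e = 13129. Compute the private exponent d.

9697

φ(n) = (p−1)(q−1) = 238·78 = 18564.
Need d with 13129·d ≡ 1 (mod 18564). Apply the extended Euclidean algorithm:
18564 = 1*13129 + 5435
13129 = 2*5435 + 2259
5435 = 2*2259 + 917
2259 = 2*917 + 425
917 = 2*425 + 67
425 = 6*67 + 23
67 = 2*23 + 21
23 = 1*21 + 2
21 = 10*2 + 1
2 = 2*1 + 0
Back-substitute:
1 = 21 − 10·2
1 = −10·23 + 11·21
1 = 11·67 − 32·23
1 = −32·425 + 203·67
1 = 203·917 − 438·425
1 = −438·2259 + 1079·917
1 = 1079·5435 − 2596·2259
1 = −2596·13129 + 6271·5435
1 = 6271·18564 − 8867·13129
So 13129·(-8867) ≡ 1 (mod 18564), hence d ≡ -8867 ≡ 9697 (mod 18564).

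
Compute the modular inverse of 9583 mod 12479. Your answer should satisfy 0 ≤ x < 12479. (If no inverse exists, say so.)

7097

Extended Euclidean algorithm:
12479 = 1*9583 + 2896
9583 = 3*2896 + 895
2896 = 3*895 + 211
895 = 4*211 + 51
211 = 4*51 + 7
51 = 7*7 + 2
7 = 3*2 + 1
2 = 2*1 + 0
Since gcd(9583, 12479) = 1, back-substitute to write 1 as a combination:
1 = 7 − 3·2
1 = −3·51 + 22·7
1 = 22·211 − 91·51
1 = −91·895 + 386·211
1 = 386·2896 − 1249·895
1 = −1249·9583 + 4133·2896
1 = 4133·12479 − 5382·9583
So 9583·(-5382) ≡ 1 (mod 12479), and -5382 ≡ 7097 (mod 12479).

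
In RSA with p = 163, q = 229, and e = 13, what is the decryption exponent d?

φ(n) = (p−1)(q−1) = 162·228 = 36936.
Need d with 13·d ≡ 1 (mod 36936). Apply the extended Euclidean algorithm:
36936 = 2841*13 + 3
13 = 4*3 + 1
3 = 3*1 + 0
Back-substitute:
1 = 13 − 4·3
1 = −4·36936 + 11365·13
So 13·11365 ≡ 1 (mod 36936), hence d = 11365.

11365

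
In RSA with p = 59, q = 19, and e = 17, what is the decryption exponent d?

φ(n) = (p−1)(q−1) = 58·18 = 1044.
Need d with 17·d ≡ 1 (mod 1044). Apply the extended Euclidean algorithm:
1044 = 61*17 + 7
17 = 2*7 + 3
7 = 2*3 + 1
3 = 3*1 + 0
Back-substitute:
1 = 7 − 2·3
1 = −2·17 + 5·7
1 = 5·1044 − 307·17
So 17·(-307) ≡ 1 (mod 1044), hence d ≡ -307 ≡ 737 (mod 1044).

737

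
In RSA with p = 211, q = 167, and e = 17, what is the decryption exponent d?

10253

φ(n) = (p−1)(q−1) = 210·166 = 34860.
Need d with 17·d ≡ 1 (mod 34860). Apply the extended Euclidean algorithm:
34860 = 2050·17 + 10
17 = 1·10 + 7
10 = 1·7 + 3
7 = 2·3 + 1
3 = 3·1 + 0
Back-substitute:
1 = 7 − 2·3
1 = −2·10 + 3·7
1 = 3·17 − 5·10
1 = −5·34860 + 10253·17
So 17·10253 ≡ 1 (mod 34860), hence d = 10253.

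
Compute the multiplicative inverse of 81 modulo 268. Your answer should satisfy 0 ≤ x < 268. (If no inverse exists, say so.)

225

Apply the Euclidean algorithm to 268 and 81:
268 = 3*81 + 25
81 = 3*25 + 6
25 = 4*6 + 1
6 = 6*1 + 0
gcd = 1, so the inverse exists. Back-substitute:
1 = 25 − 4·6
1 = −4·81 + 13·25
1 = 13·268 − 43·81
Hence 81⁻¹ ≡ -43 ≡ 225 (mod 268).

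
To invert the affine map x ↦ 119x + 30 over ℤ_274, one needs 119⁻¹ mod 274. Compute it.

175

Run Euclid on (274, 119):
274 = 2×119 + 36
119 = 3×36 + 11
36 = 3×11 + 3
11 = 3×3 + 2
3 = 1×2 + 1
2 = 2×1 + 0
Since gcd(119, 274) = 1, back-substitute to write 1 as a combination:
1 = 3 − 2
1 = −11 + 4·3
1 = 4·36 − 13·11
1 = −13·119 + 43·36
1 = 43·274 − 99·119
Hence 119⁻¹ ≡ -99 ≡ 175 (mod 274).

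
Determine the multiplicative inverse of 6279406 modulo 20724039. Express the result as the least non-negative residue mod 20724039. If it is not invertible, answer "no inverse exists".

no inverse exists

Compute gcd(6279406, 20724039):
20724039 = 3×6279406 + 1885821
6279406 = 3×1885821 + 621943
1885821 = 3×621943 + 19992
621943 = 31×19992 + 2191
19992 = 9×2191 + 273
2191 = 8×273 + 7
273 = 39×7 + 0
The gcd is 7, not 1, hence no inverse exists.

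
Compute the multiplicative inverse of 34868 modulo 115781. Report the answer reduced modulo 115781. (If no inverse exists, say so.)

101579

Extended Euclidean algorithm:
115781 = 3×34868 + 11177
34868 = 3×11177 + 1337
11177 = 8×1337 + 481
1337 = 2×481 + 375
481 = 1×375 + 106
375 = 3×106 + 57
106 = 1×57 + 49
57 = 1×49 + 8
49 = 6×8 + 1
8 = 8×1 + 0
Since gcd(34868, 115781) = 1, back-substitute to write 1 as a combination:
1 = 49 − 6·8
1 = −6·57 + 7·49
1 = 7·106 − 13·57
1 = −13·375 + 46·106
1 = 46·481 − 59·375
1 = −59·1337 + 164·481
1 = 164·11177 − 1371·1337
1 = −1371·34868 + 4277·11177
1 = 4277·115781 − 14202·34868
Thus 34868·(-14202) ≡ 1 (mod 115781); reducing, -14202 mod 115781 = 101579.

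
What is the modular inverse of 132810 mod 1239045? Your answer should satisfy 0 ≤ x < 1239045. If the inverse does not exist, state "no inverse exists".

Compute gcd(132810, 1239045):
1239045 = 9·132810 + 43755
132810 = 3·43755 + 1545
43755 = 28·1545 + 495
1545 = 3·495 + 60
495 = 8·60 + 15
60 = 4·15 + 0
The gcd is 15, not 1, hence no inverse exists.

no inverse exists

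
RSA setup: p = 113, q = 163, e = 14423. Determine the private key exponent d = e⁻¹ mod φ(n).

φ(n) = (p−1)(q−1) = 112·162 = 18144.
Need d with 14423·d ≡ 1 (mod 18144). Apply the extended Euclidean algorithm:
18144 = 1*14423 + 3721
14423 = 3*3721 + 3260
3721 = 1*3260 + 461
3260 = 7*461 + 33
461 = 13*33 + 32
33 = 1*32 + 1
32 = 32*1 + 0
Back-substitute:
1 = 33 − 32
1 = −461 + 14·33
1 = 14·3260 − 99·461
1 = −99·3721 + 113·3260
1 = 113·14423 − 438·3721
1 = −438·18144 + 551·14423
So 14423·551 ≡ 1 (mod 18144), hence d = 551.

551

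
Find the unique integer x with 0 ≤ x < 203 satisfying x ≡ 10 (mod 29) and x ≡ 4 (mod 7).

Write x = 10 + 29·k. Then 29·k ≡ 4 − 10 ≡ 1 (mod 7).
Need 29⁻¹ mod 7. Extended Euclid on (7, 1):
7 = 7·1 + 0
29⁻¹ ≡ 1 (mod 7), so k ≡ 1·1 ≡ 1 (mod 7).
x = 10 + 29·1 = 39.

39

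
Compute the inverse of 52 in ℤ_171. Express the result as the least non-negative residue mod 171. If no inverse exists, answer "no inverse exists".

148

Apply the Euclidean algorithm to 171 and 52:
171 = 3*52 + 15
52 = 3*15 + 7
15 = 2*7 + 1
7 = 7*1 + 0
The gcd is 1. Working backward:
1 = 15 − 2·7
1 = −2·52 + 7·15
1 = 7·171 − 23·52
Thus 52·(-23) ≡ 1 (mod 171); reducing, -23 mod 171 = 148.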